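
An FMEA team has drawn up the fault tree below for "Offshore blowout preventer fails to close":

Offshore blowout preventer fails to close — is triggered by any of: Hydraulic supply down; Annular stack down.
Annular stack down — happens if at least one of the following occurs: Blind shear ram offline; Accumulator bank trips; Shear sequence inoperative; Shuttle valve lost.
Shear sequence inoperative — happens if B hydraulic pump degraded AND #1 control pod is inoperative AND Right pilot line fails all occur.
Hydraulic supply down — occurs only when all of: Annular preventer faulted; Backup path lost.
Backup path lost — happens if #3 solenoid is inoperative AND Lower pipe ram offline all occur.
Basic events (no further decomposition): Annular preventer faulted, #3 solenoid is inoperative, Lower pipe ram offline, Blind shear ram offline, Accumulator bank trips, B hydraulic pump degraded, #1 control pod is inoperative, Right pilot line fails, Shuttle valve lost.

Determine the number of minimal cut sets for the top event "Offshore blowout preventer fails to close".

Backup path lost [AND]: one cut set from each child combined → 1 × 1 = 1 cut set(s).
Hydraulic supply down [AND]: one cut set from each child combined → 1 × 1 = 1 cut set(s).
Shear sequence inoperative [AND]: one cut set from each child combined → 1 × 1 × 1 = 1 cut set(s).
Annular stack down [OR]: union of children's cut sets → 4 cut set(s).
Offshore blowout preventer fails to close [OR]: union of children's cut sets → 5 cut set(s).
Minimal cut sets: {#3 solenoid is inoperative, Annular preventer faulted, Lower pipe ram offline}; {Blind shear ram offline}; {Accumulator bank trips}; {#1 control pod is inoperative, B hydraulic pump degraded, Right pilot line fails}; {Shuttle valve lost}.

5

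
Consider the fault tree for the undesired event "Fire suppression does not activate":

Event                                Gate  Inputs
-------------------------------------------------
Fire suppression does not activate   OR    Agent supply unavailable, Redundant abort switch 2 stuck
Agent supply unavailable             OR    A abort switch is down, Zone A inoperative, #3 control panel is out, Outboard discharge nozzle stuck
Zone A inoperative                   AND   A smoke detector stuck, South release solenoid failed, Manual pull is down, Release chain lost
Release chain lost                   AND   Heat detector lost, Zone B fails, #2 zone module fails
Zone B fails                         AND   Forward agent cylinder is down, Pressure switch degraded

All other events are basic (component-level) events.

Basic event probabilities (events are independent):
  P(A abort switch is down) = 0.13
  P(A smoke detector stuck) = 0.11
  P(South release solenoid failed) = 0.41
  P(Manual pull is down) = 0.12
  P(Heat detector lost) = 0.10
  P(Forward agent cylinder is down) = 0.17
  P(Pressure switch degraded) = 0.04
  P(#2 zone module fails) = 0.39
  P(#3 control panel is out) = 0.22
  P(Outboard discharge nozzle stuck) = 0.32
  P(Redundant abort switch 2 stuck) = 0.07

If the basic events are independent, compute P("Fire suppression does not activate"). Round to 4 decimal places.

0.5709

P(Zone B fails) [AND] = 0.17 × 0.04 = 0.006800
P(Release chain lost) [AND] = 0.10 × 0.006800 × 0.39 = 0.000265
P(Zone A inoperative) [AND] = 0.11 × 0.41 × 0.12 × 0.000265 = 0.000001
P(Agent supply unavailable) [OR] = 1 − (1−0.13) × (1−0.000001) × (1−0.22) × (1−0.32) = 0.538552
P(Fire suppression does not activate) [OR] = 1 − (1−0.538552) × (1−0.07) = 0.570853
Rounded to 4 decimal places: P(Fire suppression does not activate) ≈ 0.5709.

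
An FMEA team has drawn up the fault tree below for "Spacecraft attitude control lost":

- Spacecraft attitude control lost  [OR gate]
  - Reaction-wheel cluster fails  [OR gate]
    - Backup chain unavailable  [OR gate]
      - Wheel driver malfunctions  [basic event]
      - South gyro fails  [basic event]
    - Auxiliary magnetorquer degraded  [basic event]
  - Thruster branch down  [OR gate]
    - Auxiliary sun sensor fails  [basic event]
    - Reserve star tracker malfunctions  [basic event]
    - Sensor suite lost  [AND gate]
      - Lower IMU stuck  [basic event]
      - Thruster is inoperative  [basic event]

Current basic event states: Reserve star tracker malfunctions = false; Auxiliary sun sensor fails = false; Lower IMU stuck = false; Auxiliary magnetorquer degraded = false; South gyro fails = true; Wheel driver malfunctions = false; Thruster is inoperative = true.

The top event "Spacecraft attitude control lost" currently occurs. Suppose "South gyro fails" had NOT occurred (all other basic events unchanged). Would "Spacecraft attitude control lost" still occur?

No

Counterfactual: set "South gyro fails" to not occurred.
Backup chain unavailable [OR]: Wheel driver malfunctions=not, South gyro fails=not → no input occurs → does not occur.
Reaction-wheel cluster fails [OR]: Backup chain unavailable=not, Auxiliary magnetorquer degraded=not → no input occurs → does not occur.
Sensor suite lost [AND]: Lower IMU stuck=not, Thruster is inoperative=occurs → not all inputs occur → does not occur.
Thruster branch down [OR]: Auxiliary sun sensor fails=not, Reserve star tracker malfunctions=not, Sensor suite lost=not → no input occurs → does not occur.
Spacecraft attitude control lost [OR]: Reaction-wheel cluster fails=not, Thruster branch down=not → no input occurs → does not occur.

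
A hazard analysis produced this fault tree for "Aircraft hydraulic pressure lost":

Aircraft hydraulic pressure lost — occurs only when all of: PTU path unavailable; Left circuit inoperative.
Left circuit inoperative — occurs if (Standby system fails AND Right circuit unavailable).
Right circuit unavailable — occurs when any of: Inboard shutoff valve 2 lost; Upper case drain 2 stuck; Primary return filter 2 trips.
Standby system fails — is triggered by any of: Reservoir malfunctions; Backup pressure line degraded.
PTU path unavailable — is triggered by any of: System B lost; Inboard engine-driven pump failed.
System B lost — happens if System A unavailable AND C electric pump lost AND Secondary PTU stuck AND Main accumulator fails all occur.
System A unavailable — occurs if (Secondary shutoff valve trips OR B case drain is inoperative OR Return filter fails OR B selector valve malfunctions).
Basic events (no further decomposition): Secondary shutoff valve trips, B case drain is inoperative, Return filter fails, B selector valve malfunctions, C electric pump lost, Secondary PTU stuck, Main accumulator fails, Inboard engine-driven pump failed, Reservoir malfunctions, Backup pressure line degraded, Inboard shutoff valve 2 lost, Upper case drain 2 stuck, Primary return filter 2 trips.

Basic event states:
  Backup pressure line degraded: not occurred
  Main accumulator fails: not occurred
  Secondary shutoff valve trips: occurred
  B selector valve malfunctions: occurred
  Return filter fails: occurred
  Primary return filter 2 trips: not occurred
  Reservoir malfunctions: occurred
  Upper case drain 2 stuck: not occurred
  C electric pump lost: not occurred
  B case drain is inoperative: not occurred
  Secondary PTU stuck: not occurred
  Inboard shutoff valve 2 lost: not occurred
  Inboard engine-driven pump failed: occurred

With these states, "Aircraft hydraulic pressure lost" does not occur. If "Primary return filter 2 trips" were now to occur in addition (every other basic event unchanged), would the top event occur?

Yes

Counterfactual: set "Primary return filter 2 trips" to occurred.
System A unavailable [OR]: Secondary shutoff valve trips=occurs, B case drain is inoperative=not, Return filter fails=occurs, B selector valve malfunctions=occurs → at least one input occurs → occurs.
System B lost [AND]: System A unavailable=occurs, C electric pump lost=not, Secondary PTU stuck=not, Main accumulator fails=not → not all inputs occur → does not occur.
PTU path unavailable [OR]: System B lost=not, Inboard engine-driven pump failed=occurs → at least one input occurs → occurs.
Standby system fails [OR]: Reservoir malfunctions=occurs, Backup pressure line degraded=not → at least one input occurs → occurs.
Right circuit unavailable [OR]: Inboard shutoff valve 2 lost=not, Upper case drain 2 stuck=not, Primary return filter 2 trips=occurs → at least one input occurs → occurs.
Left circuit inoperative [AND]: Standby system fails=occurs, Right circuit unavailable=occurs → all inputs occur → occurs.
Aircraft hydraulic pressure lost [AND]: PTU path unavailable=occurs, Left circuit inoperative=occurs → all inputs occur → occurs.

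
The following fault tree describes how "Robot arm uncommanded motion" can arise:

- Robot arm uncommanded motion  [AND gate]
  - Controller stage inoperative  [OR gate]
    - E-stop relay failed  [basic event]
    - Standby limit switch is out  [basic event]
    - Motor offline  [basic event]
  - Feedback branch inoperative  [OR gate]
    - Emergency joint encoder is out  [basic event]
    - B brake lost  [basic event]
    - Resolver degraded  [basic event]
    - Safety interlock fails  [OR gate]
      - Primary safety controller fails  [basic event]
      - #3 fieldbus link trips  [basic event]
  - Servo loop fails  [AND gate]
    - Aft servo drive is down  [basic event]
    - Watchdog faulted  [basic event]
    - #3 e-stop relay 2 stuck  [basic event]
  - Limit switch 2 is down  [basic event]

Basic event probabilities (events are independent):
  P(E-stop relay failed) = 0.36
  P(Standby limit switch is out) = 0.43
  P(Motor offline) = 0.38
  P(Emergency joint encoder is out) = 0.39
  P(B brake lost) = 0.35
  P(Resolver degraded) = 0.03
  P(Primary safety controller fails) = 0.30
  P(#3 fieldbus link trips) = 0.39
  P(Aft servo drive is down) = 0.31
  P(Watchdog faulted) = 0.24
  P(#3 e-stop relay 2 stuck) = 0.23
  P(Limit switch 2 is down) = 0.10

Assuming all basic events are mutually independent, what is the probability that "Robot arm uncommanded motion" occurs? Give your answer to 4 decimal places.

0.0011

P(Controller stage inoperative) [OR] = 1 − (1−0.36) × (1−0.43) × (1−0.38) = 0.773824
P(Safety interlock fails) [OR] = 1 − (1−0.30) × (1−0.39) = 0.573000
P(Feedback branch inoperative) [OR] = 1 − (1−0.39) × (1−0.35) × (1−0.03) × (1−0.573000) = 0.835774
P(Servo loop fails) [AND] = 0.31 × 0.24 × 0.23 = 0.017112
P(Robot arm uncommanded motion) [AND] = 0.773824 × 0.835774 × 0.017112 × 0.10 = 0.001107
Rounded to 4 decimal places: P(Robot arm uncommanded motion) ≈ 0.0011.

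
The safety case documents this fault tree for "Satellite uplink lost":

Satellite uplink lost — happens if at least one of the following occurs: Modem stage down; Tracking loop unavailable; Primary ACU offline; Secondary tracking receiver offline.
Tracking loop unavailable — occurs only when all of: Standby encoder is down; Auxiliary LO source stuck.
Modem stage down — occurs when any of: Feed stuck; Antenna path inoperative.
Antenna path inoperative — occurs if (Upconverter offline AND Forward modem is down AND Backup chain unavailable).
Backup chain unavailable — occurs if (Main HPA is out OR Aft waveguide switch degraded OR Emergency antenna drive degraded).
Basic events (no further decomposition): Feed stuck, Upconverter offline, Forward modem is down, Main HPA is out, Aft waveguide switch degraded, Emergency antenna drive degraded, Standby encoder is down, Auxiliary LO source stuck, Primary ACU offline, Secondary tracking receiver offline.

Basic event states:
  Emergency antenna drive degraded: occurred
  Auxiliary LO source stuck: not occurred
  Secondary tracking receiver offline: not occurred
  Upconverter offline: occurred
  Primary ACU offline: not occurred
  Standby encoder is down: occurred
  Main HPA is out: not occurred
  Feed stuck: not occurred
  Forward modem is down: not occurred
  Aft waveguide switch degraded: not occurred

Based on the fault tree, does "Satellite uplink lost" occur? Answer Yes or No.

Backup chain unavailable [OR]: Main HPA is out=not, Aft waveguide switch degraded=not, Emergency antenna drive degraded=occurs → at least one input occurs → occurs.
Antenna path inoperative [AND]: Upconverter offline=occurs, Forward modem is down=not, Backup chain unavailable=occurs → not all inputs occur → does not occur.
Modem stage down [OR]: Feed stuck=not, Antenna path inoperative=not → no input occurs → does not occur.
Tracking loop unavailable [AND]: Standby encoder is down=occurs, Auxiliary LO source stuck=not → not all inputs occur → does not occur.
Satellite uplink lost [OR]: Modem stage down=not, Tracking loop unavailable=not, Primary ACU offline=not, Secondary tracking receiver offline=not → no input occurs → does not occur.

No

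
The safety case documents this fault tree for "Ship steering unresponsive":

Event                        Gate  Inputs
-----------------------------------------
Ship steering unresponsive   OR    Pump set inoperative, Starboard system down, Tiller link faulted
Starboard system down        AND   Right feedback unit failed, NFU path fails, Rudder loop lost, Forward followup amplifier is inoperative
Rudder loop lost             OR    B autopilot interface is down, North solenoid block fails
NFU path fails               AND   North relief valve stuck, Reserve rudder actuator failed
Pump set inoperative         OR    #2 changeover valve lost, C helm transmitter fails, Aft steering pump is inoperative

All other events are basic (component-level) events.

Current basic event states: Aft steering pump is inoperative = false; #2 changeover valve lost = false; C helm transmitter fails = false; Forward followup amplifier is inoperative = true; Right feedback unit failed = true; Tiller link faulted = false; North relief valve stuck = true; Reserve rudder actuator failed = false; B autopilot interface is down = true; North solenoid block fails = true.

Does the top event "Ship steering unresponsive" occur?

Pump set inoperative [OR]: #2 changeover valve lost=not, C helm transmitter fails=not, Aft steering pump is inoperative=not → no input occurs → does not occur.
NFU path fails [AND]: North relief valve stuck=occurs, Reserve rudder actuator failed=not → not all inputs occur → does not occur.
Rudder loop lost [OR]: B autopilot interface is down=occurs, North solenoid block fails=occurs → at least one input occurs → occurs.
Starboard system down [AND]: Right feedback unit failed=occurs, NFU path fails=not, Rudder loop lost=occurs, Forward followup amplifier is inoperative=occurs → not all inputs occur → does not occur.
Ship steering unresponsive [OR]: Pump set inoperative=not, Starboard system down=not, Tiller link faulted=not → no input occurs → does not occur.

No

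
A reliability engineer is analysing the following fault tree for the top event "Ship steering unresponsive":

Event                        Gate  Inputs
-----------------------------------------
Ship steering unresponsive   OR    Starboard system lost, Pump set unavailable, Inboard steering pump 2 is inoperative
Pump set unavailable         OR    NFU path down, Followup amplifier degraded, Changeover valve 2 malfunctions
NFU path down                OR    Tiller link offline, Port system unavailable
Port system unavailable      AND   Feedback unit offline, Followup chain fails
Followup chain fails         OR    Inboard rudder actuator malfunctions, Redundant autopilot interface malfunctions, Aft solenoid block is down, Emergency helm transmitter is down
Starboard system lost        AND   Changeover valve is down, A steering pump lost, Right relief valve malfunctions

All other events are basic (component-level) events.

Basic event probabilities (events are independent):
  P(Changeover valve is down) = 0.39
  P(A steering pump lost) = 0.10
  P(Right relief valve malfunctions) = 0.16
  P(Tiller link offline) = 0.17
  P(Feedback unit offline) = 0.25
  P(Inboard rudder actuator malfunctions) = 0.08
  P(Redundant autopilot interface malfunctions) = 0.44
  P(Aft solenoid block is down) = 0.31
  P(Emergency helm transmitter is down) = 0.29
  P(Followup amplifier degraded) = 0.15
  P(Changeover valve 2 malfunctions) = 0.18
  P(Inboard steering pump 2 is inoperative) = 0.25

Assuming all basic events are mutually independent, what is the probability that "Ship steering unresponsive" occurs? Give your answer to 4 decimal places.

0.6494

P(Starboard system lost) [AND] = 0.39 × 0.10 × 0.16 = 0.006240
P(Followup chain fails) [OR] = 1 − (1−0.08) × (1−0.44) × (1−0.31) × (1−0.29) = 0.747604
P(Port system unavailable) [AND] = 0.25 × 0.747604 = 0.186901
P(NFU path down) [OR] = 1 − (1−0.17) × (1−0.186901) = 0.325128
P(Pump set unavailable) [OR] = 1 − (1−0.325128) × (1−0.15) × (1−0.18) = 0.529614
P(Ship steering unresponsive) [OR] = 1 − (1−0.006240) × (1−0.529614) × (1−0.25) = 0.649412
Rounded to 4 decimal places: P(Ship steering unresponsive) ≈ 0.6494.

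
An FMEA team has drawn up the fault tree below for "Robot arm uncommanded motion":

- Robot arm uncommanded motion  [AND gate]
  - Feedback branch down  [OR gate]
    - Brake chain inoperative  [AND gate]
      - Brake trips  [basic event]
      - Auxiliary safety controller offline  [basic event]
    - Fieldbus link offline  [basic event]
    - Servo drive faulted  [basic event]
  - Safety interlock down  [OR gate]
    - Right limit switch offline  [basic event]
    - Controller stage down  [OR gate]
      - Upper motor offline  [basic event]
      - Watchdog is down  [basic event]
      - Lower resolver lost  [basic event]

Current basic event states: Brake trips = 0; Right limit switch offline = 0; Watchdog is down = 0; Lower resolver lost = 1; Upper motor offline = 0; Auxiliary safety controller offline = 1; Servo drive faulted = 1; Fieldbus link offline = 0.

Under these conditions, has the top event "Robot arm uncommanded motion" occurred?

Yes

Brake chain inoperative [AND]: Brake trips=not, Auxiliary safety controller offline=occurs → not all inputs occur → does not occur.
Feedback branch down [OR]: Brake chain inoperative=not, Fieldbus link offline=not, Servo drive faulted=occurs → at least one input occurs → occurs.
Controller stage down [OR]: Upper motor offline=not, Watchdog is down=not, Lower resolver lost=occurs → at least one input occurs → occurs.
Safety interlock down [OR]: Right limit switch offline=not, Controller stage down=occurs → at least one input occurs → occurs.
Robot arm uncommanded motion [AND]: Feedback branch down=occurs, Safety interlock down=occurs → all inputs occur → occurs.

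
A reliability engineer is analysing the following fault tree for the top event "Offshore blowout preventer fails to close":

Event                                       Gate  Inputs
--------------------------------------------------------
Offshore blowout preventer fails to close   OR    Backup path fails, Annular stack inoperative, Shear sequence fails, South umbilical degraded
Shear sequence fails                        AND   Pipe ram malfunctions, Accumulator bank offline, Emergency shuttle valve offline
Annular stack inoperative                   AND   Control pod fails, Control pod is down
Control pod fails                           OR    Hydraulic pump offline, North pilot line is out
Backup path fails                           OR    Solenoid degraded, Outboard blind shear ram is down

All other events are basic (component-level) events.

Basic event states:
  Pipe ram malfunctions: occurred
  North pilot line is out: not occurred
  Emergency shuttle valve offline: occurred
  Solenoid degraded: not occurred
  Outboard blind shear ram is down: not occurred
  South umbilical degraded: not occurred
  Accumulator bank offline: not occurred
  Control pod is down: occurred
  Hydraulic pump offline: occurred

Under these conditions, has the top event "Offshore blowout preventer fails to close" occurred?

Backup path fails [OR]: Solenoid degraded=not, Outboard blind shear ram is down=not → no input occurs → does not occur.
Control pod fails [OR]: Hydraulic pump offline=occurs, North pilot line is out=not → at least one input occurs → occurs.
Annular stack inoperative [AND]: Control pod fails=occurs, Control pod is down=occurs → all inputs occur → occurs.
Shear sequence fails [AND]: Pipe ram malfunctions=occurs, Accumulator bank offline=not, Emergency shuttle valve offline=occurs → not all inputs occur → does not occur.
Offshore blowout preventer fails to close [OR]: Backup path fails=not, Annular stack inoperative=occurs, Shear sequence fails=not, South umbilical degraded=not → at least one input occurs → occurs.

Yes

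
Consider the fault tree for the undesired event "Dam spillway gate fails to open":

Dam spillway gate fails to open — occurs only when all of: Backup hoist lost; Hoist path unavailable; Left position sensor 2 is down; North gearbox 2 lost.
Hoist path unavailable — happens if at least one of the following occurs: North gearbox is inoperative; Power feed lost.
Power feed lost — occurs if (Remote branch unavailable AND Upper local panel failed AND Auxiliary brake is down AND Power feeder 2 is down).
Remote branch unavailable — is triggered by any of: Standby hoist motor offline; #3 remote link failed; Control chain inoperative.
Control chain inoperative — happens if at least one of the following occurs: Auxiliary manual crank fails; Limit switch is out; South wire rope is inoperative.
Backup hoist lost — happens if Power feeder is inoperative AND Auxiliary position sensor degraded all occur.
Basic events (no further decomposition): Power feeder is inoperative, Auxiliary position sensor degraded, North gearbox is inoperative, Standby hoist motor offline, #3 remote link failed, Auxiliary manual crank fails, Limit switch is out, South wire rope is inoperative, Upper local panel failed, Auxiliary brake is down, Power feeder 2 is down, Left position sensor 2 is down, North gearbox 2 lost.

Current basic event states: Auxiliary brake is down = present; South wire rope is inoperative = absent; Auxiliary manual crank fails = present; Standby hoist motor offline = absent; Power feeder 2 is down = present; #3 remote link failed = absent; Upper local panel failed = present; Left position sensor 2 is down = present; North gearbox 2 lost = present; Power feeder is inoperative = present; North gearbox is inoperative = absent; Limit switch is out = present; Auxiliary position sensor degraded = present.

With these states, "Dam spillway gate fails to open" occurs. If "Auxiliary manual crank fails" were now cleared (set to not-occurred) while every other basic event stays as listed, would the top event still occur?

Yes

Counterfactual: set "Auxiliary manual crank fails" to not occurred.
Backup hoist lost [AND]: Power feeder is inoperative=occurs, Auxiliary position sensor degraded=occurs → all inputs occur → occurs.
Control chain inoperative [OR]: Auxiliary manual crank fails=not, Limit switch is out=occurs, South wire rope is inoperative=not → at least one input occurs → occurs.
Remote branch unavailable [OR]: Standby hoist motor offline=not, #3 remote link failed=not, Control chain inoperative=occurs → at least one input occurs → occurs.
Power feed lost [AND]: Remote branch unavailable=occurs, Upper local panel failed=occurs, Auxiliary brake is down=occurs, Power feeder 2 is down=occurs → all inputs occur → occurs.
Hoist path unavailable [OR]: North gearbox is inoperative=not, Power feed lost=occurs → at least one input occurs → occurs.
Dam spillway gate fails to open [AND]: Backup hoist lost=occurs, Hoist path unavailable=occurs, Left position sensor 2 is down=occurs, North gearbox 2 lost=occurs → all inputs occur → occurs.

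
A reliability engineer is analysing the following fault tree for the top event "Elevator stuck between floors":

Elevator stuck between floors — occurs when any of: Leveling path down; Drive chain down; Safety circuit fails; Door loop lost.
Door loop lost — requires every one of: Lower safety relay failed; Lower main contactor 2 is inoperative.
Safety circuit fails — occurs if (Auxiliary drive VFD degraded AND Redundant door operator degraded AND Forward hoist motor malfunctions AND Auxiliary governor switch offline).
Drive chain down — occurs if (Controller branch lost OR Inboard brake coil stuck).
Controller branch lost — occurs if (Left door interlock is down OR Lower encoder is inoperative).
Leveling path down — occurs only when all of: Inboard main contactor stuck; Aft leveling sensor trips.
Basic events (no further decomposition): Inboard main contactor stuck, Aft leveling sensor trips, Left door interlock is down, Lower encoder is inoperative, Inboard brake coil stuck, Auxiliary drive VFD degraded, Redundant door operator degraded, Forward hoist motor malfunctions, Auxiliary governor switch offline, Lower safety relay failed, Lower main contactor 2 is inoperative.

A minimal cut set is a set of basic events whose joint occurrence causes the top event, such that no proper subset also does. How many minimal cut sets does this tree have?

6

Leveling path down [AND]: one cut set from each child combined → 1 × 1 = 1 cut set(s).
Controller branch lost [OR]: union of children's cut sets → 2 cut set(s).
Drive chain down [OR]: union of children's cut sets → 3 cut set(s).
Safety circuit fails [AND]: one cut set from each child combined → 1 × 1 × 1 × 1 = 1 cut set(s).
Door loop lost [AND]: one cut set from each child combined → 1 × 1 = 1 cut set(s).
Elevator stuck between floors [OR]: union of children's cut sets → 6 cut set(s).
Minimal cut sets: {Aft leveling sensor trips, Inboard main contactor stuck}; {Left door interlock is down}; {Lower encoder is inoperative}; {Inboard brake coil stuck}; {Auxiliary drive VFD degraded, Auxiliary governor switch offline, Forward hoist motor malfunctions, Redundant door operator degraded}; {Lower main contactor 2 is inoperative, Lower safety relay failed}.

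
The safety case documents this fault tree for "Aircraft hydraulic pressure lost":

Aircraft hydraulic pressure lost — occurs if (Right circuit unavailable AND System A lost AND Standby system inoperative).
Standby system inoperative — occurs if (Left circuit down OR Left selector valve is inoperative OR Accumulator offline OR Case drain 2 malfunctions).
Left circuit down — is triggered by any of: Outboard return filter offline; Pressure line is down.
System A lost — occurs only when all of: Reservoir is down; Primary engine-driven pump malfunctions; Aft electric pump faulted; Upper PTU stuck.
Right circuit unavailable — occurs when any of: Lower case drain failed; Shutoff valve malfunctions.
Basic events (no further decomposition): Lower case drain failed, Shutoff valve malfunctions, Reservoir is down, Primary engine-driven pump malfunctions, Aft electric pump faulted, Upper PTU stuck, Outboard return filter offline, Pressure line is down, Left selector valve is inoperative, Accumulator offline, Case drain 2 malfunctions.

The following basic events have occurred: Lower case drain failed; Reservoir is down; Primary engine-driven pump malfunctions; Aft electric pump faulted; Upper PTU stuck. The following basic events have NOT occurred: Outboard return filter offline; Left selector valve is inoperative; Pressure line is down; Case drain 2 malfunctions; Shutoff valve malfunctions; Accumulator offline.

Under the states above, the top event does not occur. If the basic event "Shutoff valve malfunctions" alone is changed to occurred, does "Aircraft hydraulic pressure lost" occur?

Counterfactual: set "Shutoff valve malfunctions" to occurred.
Right circuit unavailable [OR]: Lower case drain failed=occurs, Shutoff valve malfunctions=occurs → at least one input occurs → occurs.
System A lost [AND]: Reservoir is down=occurs, Primary engine-driven pump malfunctions=occurs, Aft electric pump faulted=occurs, Upper PTU stuck=occurs → all inputs occur → occurs.
Left circuit down [OR]: Outboard return filter offline=not, Pressure line is down=not → no input occurs → does not occur.
Standby system inoperative [OR]: Left circuit down=not, Left selector valve is inoperative=not, Accumulator offline=not, Case drain 2 malfunctions=not → no input occurs → does not occur.
Aircraft hydraulic pressure lost [AND]: Right circuit unavailable=occurs, System A lost=occurs, Standby system inoperative=not → not all inputs occur → does not occur.

No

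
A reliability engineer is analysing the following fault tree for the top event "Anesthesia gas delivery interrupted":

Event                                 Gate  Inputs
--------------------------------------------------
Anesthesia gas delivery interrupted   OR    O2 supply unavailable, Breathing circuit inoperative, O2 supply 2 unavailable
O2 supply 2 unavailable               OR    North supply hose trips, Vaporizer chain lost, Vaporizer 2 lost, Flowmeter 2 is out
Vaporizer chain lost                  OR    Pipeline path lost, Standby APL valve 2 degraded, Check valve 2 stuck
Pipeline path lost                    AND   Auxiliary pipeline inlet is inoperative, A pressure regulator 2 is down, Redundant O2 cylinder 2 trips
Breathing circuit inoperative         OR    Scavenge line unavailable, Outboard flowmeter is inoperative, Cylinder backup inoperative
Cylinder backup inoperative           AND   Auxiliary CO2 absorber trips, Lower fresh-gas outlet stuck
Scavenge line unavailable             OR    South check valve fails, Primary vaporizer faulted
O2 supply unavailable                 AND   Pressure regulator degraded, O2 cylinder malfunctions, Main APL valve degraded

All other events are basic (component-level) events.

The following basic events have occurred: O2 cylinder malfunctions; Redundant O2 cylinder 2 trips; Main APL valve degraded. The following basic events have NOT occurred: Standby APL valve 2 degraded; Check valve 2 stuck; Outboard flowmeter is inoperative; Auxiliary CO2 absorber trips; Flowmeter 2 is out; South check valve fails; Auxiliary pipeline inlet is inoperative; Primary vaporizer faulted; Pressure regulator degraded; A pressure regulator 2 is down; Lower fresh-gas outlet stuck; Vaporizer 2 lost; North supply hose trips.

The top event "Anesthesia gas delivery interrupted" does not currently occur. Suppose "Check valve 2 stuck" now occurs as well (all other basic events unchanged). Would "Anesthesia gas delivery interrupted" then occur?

Yes

Counterfactual: set "Check valve 2 stuck" to occurred.
O2 supply unavailable [AND]: Pressure regulator degraded=not, O2 cylinder malfunctions=occurs, Main APL valve degraded=occurs → not all inputs occur → does not occur.
Scavenge line unavailable [OR]: South check valve fails=not, Primary vaporizer faulted=not → no input occurs → does not occur.
Cylinder backup inoperative [AND]: Auxiliary CO2 absorber trips=not, Lower fresh-gas outlet stuck=not → not all inputs occur → does not occur.
Breathing circuit inoperative [OR]: Scavenge line unavailable=not, Outboard flowmeter is inoperative=not, Cylinder backup inoperative=not → no input occurs → does not occur.
Pipeline path lost [AND]: Auxiliary pipeline inlet is inoperative=not, A pressure regulator 2 is down=not, Redundant O2 cylinder 2 trips=occurs → not all inputs occur → does not occur.
Vaporizer chain lost [OR]: Pipeline path lost=not, Standby APL valve 2 degraded=not, Check valve 2 stuck=occurs → at least one input occurs → occurs.
O2 supply 2 unavailable [OR]: North supply hose trips=not, Vaporizer chain lost=occurs, Vaporizer 2 lost=not, Flowmeter 2 is out=not → at least one input occurs → occurs.
Anesthesia gas delivery interrupted [OR]: O2 supply unavailable=not, Breathing circuit inoperative=not, O2 supply 2 unavailable=occurs → at least one input occurs → occurs.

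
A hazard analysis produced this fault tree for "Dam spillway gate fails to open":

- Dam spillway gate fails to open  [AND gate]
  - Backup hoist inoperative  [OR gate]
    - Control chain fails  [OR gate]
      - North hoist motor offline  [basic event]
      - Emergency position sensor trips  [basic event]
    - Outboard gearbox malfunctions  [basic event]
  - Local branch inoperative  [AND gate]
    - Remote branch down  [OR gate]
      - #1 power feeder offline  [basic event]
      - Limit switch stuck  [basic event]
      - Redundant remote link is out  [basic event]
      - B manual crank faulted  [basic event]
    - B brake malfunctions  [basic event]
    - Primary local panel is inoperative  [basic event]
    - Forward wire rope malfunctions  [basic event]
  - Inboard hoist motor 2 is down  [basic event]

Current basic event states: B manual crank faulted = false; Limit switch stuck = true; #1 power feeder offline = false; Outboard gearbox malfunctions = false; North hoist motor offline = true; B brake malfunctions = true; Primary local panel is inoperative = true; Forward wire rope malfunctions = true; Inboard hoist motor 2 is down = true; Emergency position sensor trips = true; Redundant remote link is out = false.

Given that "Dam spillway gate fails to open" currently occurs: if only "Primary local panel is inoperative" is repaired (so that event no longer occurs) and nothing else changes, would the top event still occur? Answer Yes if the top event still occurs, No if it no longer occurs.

No

Counterfactual: set "Primary local panel is inoperative" to not occurred.
Control chain fails [OR]: North hoist motor offline=occurs, Emergency position sensor trips=occurs → at least one input occurs → occurs.
Backup hoist inoperative [OR]: Control chain fails=occurs, Outboard gearbox malfunctions=not → at least one input occurs → occurs.
Remote branch down [OR]: #1 power feeder offline=not, Limit switch stuck=occurs, Redundant remote link is out=not, B manual crank faulted=not → at least one input occurs → occurs.
Local branch inoperative [AND]: Remote branch down=occurs, B brake malfunctions=occurs, Primary local panel is inoperative=not, Forward wire rope malfunctions=occurs → not all inputs occur → does not occur.
Dam spillway gate fails to open [AND]: Backup hoist inoperative=occurs, Local branch inoperative=not, Inboard hoist motor 2 is down=occurs → not all inputs occur → does not occur.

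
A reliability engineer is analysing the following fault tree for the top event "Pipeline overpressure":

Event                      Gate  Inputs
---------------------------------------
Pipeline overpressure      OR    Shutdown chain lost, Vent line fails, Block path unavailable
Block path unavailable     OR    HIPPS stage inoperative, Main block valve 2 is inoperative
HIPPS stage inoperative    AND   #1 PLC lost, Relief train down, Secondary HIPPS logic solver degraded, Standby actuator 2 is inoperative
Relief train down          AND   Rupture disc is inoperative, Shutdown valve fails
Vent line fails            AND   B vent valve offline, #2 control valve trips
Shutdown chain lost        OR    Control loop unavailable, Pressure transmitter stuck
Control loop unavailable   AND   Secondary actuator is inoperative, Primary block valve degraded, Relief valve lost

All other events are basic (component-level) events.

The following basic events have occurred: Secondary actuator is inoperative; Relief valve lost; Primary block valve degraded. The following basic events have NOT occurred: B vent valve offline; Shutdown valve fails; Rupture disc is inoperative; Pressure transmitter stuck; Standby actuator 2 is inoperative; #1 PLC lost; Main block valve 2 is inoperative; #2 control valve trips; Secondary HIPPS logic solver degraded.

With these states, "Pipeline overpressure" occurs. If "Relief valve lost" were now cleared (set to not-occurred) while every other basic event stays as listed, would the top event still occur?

No

Counterfactual: set "Relief valve lost" to not occurred.
Control loop unavailable [AND]: Secondary actuator is inoperative=occurs, Primary block valve degraded=occurs, Relief valve lost=not → not all inputs occur → does not occur.
Shutdown chain lost [OR]: Control loop unavailable=not, Pressure transmitter stuck=not → no input occurs → does not occur.
Vent line fails [AND]: B vent valve offline=not, #2 control valve trips=not → not all inputs occur → does not occur.
Relief train down [AND]: Rupture disc is inoperative=not, Shutdown valve fails=not → not all inputs occur → does not occur.
HIPPS stage inoperative [AND]: #1 PLC lost=not, Relief train down=not, Secondary HIPPS logic solver degraded=not, Standby actuator 2 is inoperative=not → not all inputs occur → does not occur.
Block path unavailable [OR]: HIPPS stage inoperative=not, Main block valve 2 is inoperative=not → no input occurs → does not occur.
Pipeline overpressure [OR]: Shutdown chain lost=not, Vent line fails=not, Block path unavailable=not → no input occurs → does not occur.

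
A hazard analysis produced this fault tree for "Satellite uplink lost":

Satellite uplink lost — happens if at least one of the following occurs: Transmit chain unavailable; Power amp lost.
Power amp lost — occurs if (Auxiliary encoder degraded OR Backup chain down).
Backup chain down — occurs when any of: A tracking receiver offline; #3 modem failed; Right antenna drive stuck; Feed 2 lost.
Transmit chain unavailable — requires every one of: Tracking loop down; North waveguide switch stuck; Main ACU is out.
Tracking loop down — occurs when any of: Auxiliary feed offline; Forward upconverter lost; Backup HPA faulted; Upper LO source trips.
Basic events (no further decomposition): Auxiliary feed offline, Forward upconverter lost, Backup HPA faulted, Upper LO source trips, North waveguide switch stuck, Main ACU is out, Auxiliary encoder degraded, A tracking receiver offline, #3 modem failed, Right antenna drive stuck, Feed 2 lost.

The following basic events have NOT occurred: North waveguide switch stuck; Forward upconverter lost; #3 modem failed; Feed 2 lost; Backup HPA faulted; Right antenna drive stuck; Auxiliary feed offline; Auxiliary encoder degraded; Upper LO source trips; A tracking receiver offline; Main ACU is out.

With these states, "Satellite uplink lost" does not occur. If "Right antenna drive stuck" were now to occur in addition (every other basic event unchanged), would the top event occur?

Yes

Counterfactual: set "Right antenna drive stuck" to occurred.
Tracking loop down [OR]: Auxiliary feed offline=not, Forward upconverter lost=not, Backup HPA faulted=not, Upper LO source trips=not → no input occurs → does not occur.
Transmit chain unavailable [AND]: Tracking loop down=not, North waveguide switch stuck=not, Main ACU is out=not → not all inputs occur → does not occur.
Backup chain down [OR]: A tracking receiver offline=not, #3 modem failed=not, Right antenna drive stuck=occurs, Feed 2 lost=not → at least one input occurs → occurs.
Power amp lost [OR]: Auxiliary encoder degraded=not, Backup chain down=occurs → at least one input occurs → occurs.
Satellite uplink lost [OR]: Transmit chain unavailable=not, Power amp lost=occurs → at least one input occurs → occurs.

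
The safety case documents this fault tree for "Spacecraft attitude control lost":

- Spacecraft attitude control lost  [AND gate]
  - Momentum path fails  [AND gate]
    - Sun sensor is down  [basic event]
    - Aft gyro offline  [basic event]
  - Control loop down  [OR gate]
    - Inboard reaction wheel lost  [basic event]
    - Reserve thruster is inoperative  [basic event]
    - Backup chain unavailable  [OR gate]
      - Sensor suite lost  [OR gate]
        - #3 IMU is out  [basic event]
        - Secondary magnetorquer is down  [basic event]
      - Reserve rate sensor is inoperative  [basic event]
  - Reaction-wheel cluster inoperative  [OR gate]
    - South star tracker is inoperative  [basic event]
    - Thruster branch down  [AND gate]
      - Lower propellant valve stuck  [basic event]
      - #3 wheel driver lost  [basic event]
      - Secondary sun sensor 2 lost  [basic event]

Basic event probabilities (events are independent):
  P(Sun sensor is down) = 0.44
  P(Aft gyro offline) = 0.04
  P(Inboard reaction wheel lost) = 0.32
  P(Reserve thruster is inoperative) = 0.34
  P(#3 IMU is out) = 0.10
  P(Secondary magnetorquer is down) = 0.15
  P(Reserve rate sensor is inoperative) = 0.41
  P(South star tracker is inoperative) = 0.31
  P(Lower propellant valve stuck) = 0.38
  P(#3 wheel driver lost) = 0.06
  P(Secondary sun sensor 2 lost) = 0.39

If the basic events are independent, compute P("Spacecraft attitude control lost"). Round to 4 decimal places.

P(Momentum path fails) [AND] = 0.44 × 0.04 = 0.017600
P(Sensor suite lost) [OR] = 1 − (1−0.10) × (1−0.15) = 0.235000
P(Backup chain unavailable) [OR] = 1 − (1−0.235000) × (1−0.41) = 0.548650
P(Control loop down) [OR] = 1 − (1−0.32) × (1−0.34) × (1−0.548650) = 0.797434
P(Thruster branch down) [AND] = 0.38 × 0.06 × 0.39 = 0.008892
P(Reaction-wheel cluster inoperative) [OR] = 1 − (1−0.31) × (1−0.008892) = 0.316135
P(Spacecraft attitude control lost) [AND] = 0.017600 × 0.797434 × 0.316135 = 0.004437
Rounded to 4 decimal places: P(Spacecraft attitude control lost) ≈ 0.0044.

0.0044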